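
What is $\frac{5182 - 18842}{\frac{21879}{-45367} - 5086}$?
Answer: $\frac{619713220}{230758441} \approx 2.6856$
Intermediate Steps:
$\frac{5182 - 18842}{\frac{21879}{-45367} - 5086} = - \frac{13660}{21879 \left(- \frac{1}{45367}\right) - 5086} = - \frac{13660}{- \frac{21879}{45367} - 5086} = - \frac{13660}{- \frac{230758441}{45367}} = \left(-13660\right) \left(- \frac{45367}{230758441}\right) = \frac{619713220}{230758441}$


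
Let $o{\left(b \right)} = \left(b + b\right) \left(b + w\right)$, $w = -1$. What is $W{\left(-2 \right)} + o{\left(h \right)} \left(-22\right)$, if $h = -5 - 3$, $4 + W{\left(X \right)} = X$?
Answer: $-3174$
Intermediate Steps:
$W{\left(X \right)} = -4 + X$
$h = -8$ ($h = -5 - 3 = -8$)
$o{\left(b \right)} = 2 b \left(-1 + b\right)$ ($o{\left(b \right)} = \left(b + b\right) \left(b - 1\right) = 2 b \left(-1 + b\right)$)
$W{\left(-2 \right)} + o{\left(h \right)} \left(-22\right) = \left(-4 - 2\right) + 2 \left(-8\right) \left(-1 - 8\right) \left(-22\right) = -6 + 2 \left(-8\right) \left(-9\right) \left(-22\right) = -6 + 144 \left(-22\right) = -6 - 3168 = -3174$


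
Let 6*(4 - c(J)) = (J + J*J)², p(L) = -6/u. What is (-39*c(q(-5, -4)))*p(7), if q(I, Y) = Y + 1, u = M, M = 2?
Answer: -234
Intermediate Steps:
u = 2
p(L) = -3 (p(L) = -6/2 = -6*½ = -3)
q(I, Y) = 1 + Y
c(J) = 4 - (J + J²)²/6 (c(J) = 4 - (J + J*J)²/6 = 4 - (J + J²)²/6)
(-39*c(q(-5, -4)))*p(7) = -39*(4 - (1 - 4)²*(1 + (1 - 4))²/6)*(-3) = -39*(4 - ⅙*(-3)²*(1 - 3)²)*(-3) = -39*(4 - ⅙*9*(-2)²)*(-3) = -39*(4 - ⅙*9*4)*(-3) = -39*(4 - 6)*(-3) = -39*(-2)*(-3) = 78*(-3) = -234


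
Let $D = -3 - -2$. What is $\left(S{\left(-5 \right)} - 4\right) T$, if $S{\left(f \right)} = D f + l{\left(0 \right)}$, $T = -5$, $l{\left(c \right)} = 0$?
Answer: $-5$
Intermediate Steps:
$D = -1$ ($D = -3 + 2 = -1$)
$S{\left(f \right)} = - f$ ($S{\left(f \right)} = - f + 0 = - f$)
$\left(S{\left(-5 \right)} - 4\right) T = \left(\left(-1\right) \left(-5\right) - 4\right) \left(-5\right) = \left(5 - 4\right) \left(-5\right) = 1 \left(-5\right) = -5$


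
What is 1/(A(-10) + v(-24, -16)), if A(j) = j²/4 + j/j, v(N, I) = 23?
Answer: 1/49 ≈ 0.020408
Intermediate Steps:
A(j) = 1 + j²/4 (A(j) = j²*(¼) + 1 = j²/4 + 1 = 1 + j²/4)
1/(A(-10) + v(-24, -16)) = 1/((1 + (¼)*(-10)²) + 23) = 1/((1 + (¼)*100) + 23) = 1/((1 + 25) + 23) = 1/(26 + 23) = 1/49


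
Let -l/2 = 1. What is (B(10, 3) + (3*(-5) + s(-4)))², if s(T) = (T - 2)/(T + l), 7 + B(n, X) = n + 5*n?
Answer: 1521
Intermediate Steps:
l = -2 (l = -2*1 = -2)
B(n, X) = -7 + 6*n (B(n, X) = -7 + (n + 5*n) = -7 + 6*n)
s(T) = 1 (s(T) = (T - 2)/(T - 2) = (-2 + T)/(-2 + T) = 1)
(B(10, 3) + (3*(-5) + s(-4)))² = ((-7 + 6*10) + (3*(-5) + 1))² = ((-7 + 60) + (-15 + 1))² = (53 - 14)² = 39² = 1521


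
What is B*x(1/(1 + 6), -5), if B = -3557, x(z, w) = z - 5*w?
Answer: -626032/7 ≈ -89433.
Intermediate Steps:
B*x(1/(1 + 6), -5) = -3557*(1/(1 + 6) - 5*(-5)) = -3557*(1/7 + 25) = -3557*(⅐ + 25) = -3557*176/7 = -626032/7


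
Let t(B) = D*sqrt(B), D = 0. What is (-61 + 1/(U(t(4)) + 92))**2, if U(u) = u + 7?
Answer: 36457444/9801 ≈ 3719.8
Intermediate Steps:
t(B) = 0 (t(B) = 0*sqrt(B) = 0)
U(u) = 7 + u
(-61 + 1/(U(t(4)) + 92))**2 = (-61 + 1/((7 + 0) + 92))**2 = (-61 + 1/(7 + 92))**2 = (-61 + 1/99)**2 = (-6038/99)**2 = 36457444/9801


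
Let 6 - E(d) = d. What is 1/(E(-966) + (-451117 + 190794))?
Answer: -1/259351 ≈ -3.8558e-6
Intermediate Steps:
E(d) = 6 - d
1/(E(-966) + (-451117 + 190794)) = 1/((6 - 1*(-966)) + (-451117 + 190794)) = 1/((6 + 966) - 260323) = 1/(972 - 260323) = 1/(-259351) = -1/259351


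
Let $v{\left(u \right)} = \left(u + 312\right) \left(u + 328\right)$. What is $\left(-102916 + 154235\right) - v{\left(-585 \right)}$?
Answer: $-18842$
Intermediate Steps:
$v{\left(u \right)} = \left(312 + u\right) \left(328 + u\right)$
$\left(-102916 + 154235\right) - v{\left(-585 \right)} = \left(-102916 + 154235\right) - \left(102336 + \left(-585\right)^{2} + 640 \left(-585\right)\right) = 51319 - \left(102336 + 342225 - 374400\right) = 51319 - 70161 = -18842$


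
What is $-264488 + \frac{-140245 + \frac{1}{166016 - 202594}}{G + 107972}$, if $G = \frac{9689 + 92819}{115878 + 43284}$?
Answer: $- \frac{83128738425972840095}{314299061525908} \approx -2.6449 \cdot 10^{5}$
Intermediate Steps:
$G = \frac{51254}{79581}$ ($G = \frac{102508}{159162} = 102508 \cdot \frac{1}{159162} = \frac{51254}{79581} \approx 0.64405$)
$-264488 + \frac{-140245 + \frac{1}{166016 - 202594}}{G + 107972} = -264488 + \frac{-140245 + \frac{1}{166016 - 202594}}{\frac{51254}{79581} + 107972} = -264488 + \frac{-140245 + \frac{1}{-36578}}{\frac{8592570986}{79581}} = -264488 + \left(-140245 - \frac{1}{36578}\right) \frac{79581}{8592570986} = -264488 - \frac{408241108484991}{314299061525908} = - \frac{83128738425972840095}{314299061525908}$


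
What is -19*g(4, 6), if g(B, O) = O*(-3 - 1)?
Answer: 456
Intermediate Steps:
g(B, O) = -4*O (g(B, O) = O*(-4) = -4*O)
-19*g(4, 6) = -(-76)*6 = -19*(-24) = 456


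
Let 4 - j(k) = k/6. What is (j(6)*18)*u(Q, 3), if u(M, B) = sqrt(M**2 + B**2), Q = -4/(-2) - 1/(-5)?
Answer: 54*sqrt(346)/5 ≈ 200.89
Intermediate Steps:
j(k) = 4 - k/6
Q = 11/5 (Q = -4*(-1/2) - 1*(-1/5) = 2 + 1/5 = 11/5 ≈ 2.2000)
u(M, B) = sqrt(B**2 + M**2)
(j(6)*18)*u(Q, 3) = ((4 - 1/6*6)*18)*sqrt(3**2 + (11/5)**2) = ((4 - 1)*18)*sqrt(9 + 121/25) = (3*18)*sqrt(346/25) = 54*(sqrt(346)/5) = 54*sqrt(346)/5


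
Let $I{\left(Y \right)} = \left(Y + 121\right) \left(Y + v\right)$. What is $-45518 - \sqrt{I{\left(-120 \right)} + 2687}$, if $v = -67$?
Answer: $-45568$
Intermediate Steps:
$I{\left(Y \right)} = \left(-67 + Y\right) \left(121 + Y\right)$ ($I{\left(Y \right)} = \left(Y + 121\right) \left(Y - 67\right) = \left(121 + Y\right) \left(-67 + Y\right) = \left(-67 + Y\right) \left(121 + Y\right)$)
$-45518 - \sqrt{I{\left(-120 \right)} + 2687} = -45518 - \sqrt{\left(-8107 + \left(-120\right)^{2} + 54 \left(-120\right)\right) + 2687} = -45518 - \sqrt{\left(-8107 + 14400 - 6480\right) + 2687} = -45518 - \sqrt{-187 + 2687} = -45518 - \sqrt{2500} = -45518 - 50 = -45568$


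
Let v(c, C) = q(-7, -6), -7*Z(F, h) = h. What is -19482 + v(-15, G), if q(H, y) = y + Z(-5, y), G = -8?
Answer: -136410/7 ≈ -19487.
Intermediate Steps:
Z(F, h) = -h/7
q(H, y) = 6*y/7 (q(H, y) = y - y/7 = 6*y/7)
v(c, C) = -36/7 (v(c, C) = (6/7)*(-6) = -36/7)
-19482 + v(-15, G) = -19482 - 36/7 = -136410/7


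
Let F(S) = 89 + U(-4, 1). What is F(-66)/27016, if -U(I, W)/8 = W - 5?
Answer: 11/2456 ≈ 0.0044788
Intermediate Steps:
U(I, W) = 40 - 8*W (U(I, W) = -8*(W - 5) = -8*(-5 + W) = 40 - 8*W)
F(S) = 121 (F(S) = 89 + (40 - 8*1) = 89 + (40 - 8) = 89 + 32 = 121)
F(-66)/27016 = 121/27016 = 121*(1/27016) = 11/2456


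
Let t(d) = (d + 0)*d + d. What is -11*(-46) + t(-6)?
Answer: 536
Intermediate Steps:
t(d) = d + d² (t(d) = d*d + d = d² + d = d + d²)
-11*(-46) + t(-6) = -11*(-46) - 6*(1 - 6) = 506 - 6*(-5) = 506 + 30 = 536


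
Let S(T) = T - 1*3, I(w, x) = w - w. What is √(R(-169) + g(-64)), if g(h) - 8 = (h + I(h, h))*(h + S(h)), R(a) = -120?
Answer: 4*√517 ≈ 90.951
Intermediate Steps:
I(w, x) = 0
S(T) = -3 + T (S(T) = T - 3 = -3 + T)
g(h) = 8 + h*(-3 + 2*h) (g(h) = 8 + (h + 0)*(h + (-3 + h)) = 8 + h*(-3 + 2*h))
√(R(-169) + g(-64)) = √(-120 + (8 + (-64)² - 64*(-3 - 64))) = √(-120 + (8 + 4096 - 64*(-67))) = √(-120 + (8 + 4096 + 4288)) = √(-120 + 8392) = √8272 = 4*√517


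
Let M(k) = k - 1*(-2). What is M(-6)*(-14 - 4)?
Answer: 72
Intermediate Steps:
M(k) = 2 + k (M(k) = k + 2 = 2 + k)
M(-6)*(-14 - 4) = (2 - 6)*(-14 - 4) = -4*(-18) = 72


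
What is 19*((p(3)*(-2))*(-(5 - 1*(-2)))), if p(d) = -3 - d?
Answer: -1596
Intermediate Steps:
19*((p(3)*(-2))*(-(5 - 1*(-2)))) = 19*(((-3 - 1*3)*(-2))*(-(5 - 1*(-2)))) = 19*(((-3 - 3)*(-2))*(-(5 + 2))) = 19*((-6*(-2))*(-1*7)) = 19*(12*(-7)) = 19*(-84) = -1596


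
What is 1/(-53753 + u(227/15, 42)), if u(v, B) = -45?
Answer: -1/53798 ≈ -1.8588e-5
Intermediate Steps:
1/(-53753 + u(227/15, 42)) = 1/(-53753 - 45) = 1/(-53798) = -1/53798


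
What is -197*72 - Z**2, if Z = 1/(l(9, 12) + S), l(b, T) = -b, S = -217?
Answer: -724461985/51076 ≈ -14184.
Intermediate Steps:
Z = -1/226 (Z = 1/(-1*9 - 217) = 1/(-9 - 217) = 1/(-226) = -1/226 ≈ -0.0044248)
-197*72 - Z**2 = -197*72 - (-1/226)**2 = -14184 - 1*1/51076 = -14184 - 1/51076 = -724461985/51076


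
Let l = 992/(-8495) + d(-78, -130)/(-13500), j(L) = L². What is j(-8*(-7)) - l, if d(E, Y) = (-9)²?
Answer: 2664136297/849500 ≈ 3136.1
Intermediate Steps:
d(E, Y) = 81
l = -104297/849500 (l = 992/(-8495) + 81/(-13500) = 992*(-1/8495) + 81*(-1/13500) = -992/8495 - 3/500 = -104297/849500 ≈ -0.12277)
j(-8*(-7)) - l = (-8*(-7))² - 1*(-104297/849500) = 56² + 104297/849500 = 3136 + 104297/849500 = 2664136297/849500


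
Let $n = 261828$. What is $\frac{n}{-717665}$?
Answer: $- \frac{261828}{717665} \approx -0.36483$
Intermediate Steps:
$\frac{n}{-717665} = \frac{261828}{-717665} = 261828 \left(- \frac{1}{717665}\right) = - \frac{261828}{717665}$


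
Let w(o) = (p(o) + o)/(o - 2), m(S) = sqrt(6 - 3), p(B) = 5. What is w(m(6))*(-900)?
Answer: 11700 + 6300*sqrt(3) ≈ 22612.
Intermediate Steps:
m(S) = sqrt(3)
w(o) = (5 + o)/(-2 + o) (w(o) = (5 + o)/(o - 2) = (5 + o)/(-2 + o))
w(m(6))*(-900) = ((5 + sqrt(3))/(-2 + sqrt(3)))*(-900) = -900*(5 + sqrt(3))/(-2 + sqrt(3))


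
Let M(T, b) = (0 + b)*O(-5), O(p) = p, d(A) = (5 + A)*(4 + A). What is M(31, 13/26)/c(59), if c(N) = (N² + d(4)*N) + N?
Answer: -5/15576 ≈ -0.00032101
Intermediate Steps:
d(A) = (4 + A)*(5 + A)
M(T, b) = -5*b (M(T, b) = (0 + b)*(-5) = b*(-5) = -5*b)
c(N) = N² + 73*N (c(N) = (N² + (20 + 4² + 9*4)*N) + N = (N² + (20 + 16 + 36)*N) + N = (N² + 72*N) + N = N² + 73*N)
M(31, 13/26)/c(59) = (-65/26)/((59*(73 + 59))) = (-65/26)/((59*132)) = -5*½/7788 = -5/2*1/7788 = -5/15576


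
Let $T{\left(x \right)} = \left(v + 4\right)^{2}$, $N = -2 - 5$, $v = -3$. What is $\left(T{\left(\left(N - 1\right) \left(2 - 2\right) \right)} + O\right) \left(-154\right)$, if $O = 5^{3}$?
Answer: $-19404$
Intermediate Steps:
$O = 125$
$N = -7$ ($N = -2 - 5 = -7$)
$T{\left(x \right)} = 1$ ($T{\left(x \right)} = \left(-3 + 4\right)^{2} = 1^{2} = 1$)
$\left(T{\left(\left(N - 1\right) \left(2 - 2\right) \right)} + O\right) \left(-154\right) = \left(1 + 125\right) \left(-154\right) = 126 \left(-154\right) = -19404$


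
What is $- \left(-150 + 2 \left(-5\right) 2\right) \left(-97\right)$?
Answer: $-16490$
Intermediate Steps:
$- \left(-150 + 2 \left(-5\right) 2\right) \left(-97\right) = - \left(-150 - 20\right) \left(-97\right) = - \left(-170\right) \left(-97\right) = \left(-1\right) 16490 = -16490$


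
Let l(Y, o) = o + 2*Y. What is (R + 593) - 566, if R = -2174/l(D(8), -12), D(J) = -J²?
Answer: 2977/70 ≈ 42.529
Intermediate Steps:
R = 1087/70 (R = -2174/(-12 + 2*(-1*8²)) = -2174/(-12 + 2*(-1*64)) = -2174/(-12 + 2*(-64)) = -2174/(-12 - 128) = -2174/(-140) = -2174*(-1/140) = 1087/70 ≈ 15.529)
(R + 593) - 566 = (1087/70 + 593) - 566 = 42597/70 - 566 = 2977/70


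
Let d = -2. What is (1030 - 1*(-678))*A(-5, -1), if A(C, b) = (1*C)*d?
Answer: 17080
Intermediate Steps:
A(C, b) = -2*C (A(C, b) = (1*C)*(-2) = C*(-2) = -2*C)
(1030 - 1*(-678))*A(-5, -1) = (1030 - 1*(-678))*(-2*(-5)) = (1030 + 678)*10 = 1708*10 = 17080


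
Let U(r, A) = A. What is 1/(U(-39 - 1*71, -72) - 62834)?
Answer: -1/62906 ≈ -1.5897e-5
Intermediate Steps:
1/(U(-39 - 1*71, -72) - 62834) = 1/(-72 - 62834) = 1/(-62906) = -1/62906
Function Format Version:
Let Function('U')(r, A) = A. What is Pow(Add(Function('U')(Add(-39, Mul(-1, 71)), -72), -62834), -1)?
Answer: Rational(-1, 62906) ≈ -1.5897e-5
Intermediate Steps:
Pow(Add(Function('U')(Add(-39, Mul(-1, 71)), -72), -62834), -1) = Pow(Add(-72, -62834), -1) = Pow(-62906, -1) = Rational(-1, 62906)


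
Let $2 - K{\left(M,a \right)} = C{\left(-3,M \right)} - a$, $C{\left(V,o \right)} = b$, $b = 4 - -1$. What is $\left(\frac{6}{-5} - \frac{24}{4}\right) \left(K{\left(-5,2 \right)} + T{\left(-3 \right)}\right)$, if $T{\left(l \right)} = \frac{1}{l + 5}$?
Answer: $\frac{18}{5} \approx 3.6$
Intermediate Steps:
$b = 5$ ($b = 4 + 1 = 5$)
$C{\left(V,o \right)} = 5$
$T{\left(l \right)} = \frac{1}{5 + l}$
$K{\left(M,a \right)} = -3 + a$ ($K{\left(M,a \right)} = 2 - \left(5 - a\right) = 2 + \left(-5 + a\right) = -3 + a$)
$\left(\frac{6}{-5} - \frac{24}{4}\right) \left(K{\left(-5,2 \right)} + T{\left(-3 \right)}\right) = \left(\frac{6}{-5} - \frac{24}{4}\right) \left(\left(-3 + 2\right) + \frac{1}{5 - 3}\right) = \left(6 \left(- \frac{1}{5}\right) - 6\right) \left(-1 + \frac{1}{2}\right) = \left(- \frac{6}{5} - 6\right) \left(-1 + \frac{1}{2}\right) = \left(- \frac{36}{5}\right) \left(- \frac{1}{2}\right) = \frac{18}{5}$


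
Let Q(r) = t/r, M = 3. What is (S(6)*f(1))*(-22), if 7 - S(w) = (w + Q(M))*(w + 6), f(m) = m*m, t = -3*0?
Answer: 1430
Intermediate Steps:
t = 0
f(m) = m²
Q(r) = 0 (Q(r) = 0/r = 0)
S(w) = 7 - w*(6 + w) (S(w) = 7 - (w + 0)*(w + 6) = 7 - w*(6 + w))
(S(6)*f(1))*(-22) = ((7 - 1*6² - 6*6)*1²)*(-22) = ((7 - 1*36 - 36)*1)*(-22) = ((7 - 36 - 36)*1)*(-22) = -65*1*(-22) = -65*(-22) = 1430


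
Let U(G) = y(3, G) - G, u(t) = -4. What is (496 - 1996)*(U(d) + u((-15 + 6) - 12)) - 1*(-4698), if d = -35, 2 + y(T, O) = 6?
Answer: -47802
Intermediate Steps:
y(T, O) = 4 (y(T, O) = -2 + 6 = 4)
U(G) = 4 - G
(496 - 1996)*(U(d) + u((-15 + 6) - 12)) - 1*(-4698) = (496 - 1996)*((4 - 1*(-35)) - 4) - 1*(-4698) = -1500*((4 + 35) - 4) + 4698 = -1500*(39 - 4) + 4698 = -1500*35 + 4698 = -52500 + 4698 = -47802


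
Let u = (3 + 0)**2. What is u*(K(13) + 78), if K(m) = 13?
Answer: 819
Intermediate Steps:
u = 9 (u = 3**2 = 9)
u*(K(13) + 78) = 9*(13 + 78) = 9*91 = 819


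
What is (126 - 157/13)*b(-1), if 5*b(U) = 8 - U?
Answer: 13329/65 ≈ 205.06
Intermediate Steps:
b(U) = 8/5 - U/5 (b(U) = (8 - U)/5 = 8/5 - U/5)
(126 - 157/13)*b(-1) = (126 - 157/13)*(8/5 - ⅕*(-1)) = (126 - 157*1/13)*(8/5 + ⅕) = (126 - 157/13)*(9/5) = (1481/13)*(9/5) = 13329/65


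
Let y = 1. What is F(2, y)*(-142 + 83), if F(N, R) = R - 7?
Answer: 354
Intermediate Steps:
F(N, R) = -7 + R
F(2, y)*(-142 + 83) = (-7 + 1)*(-142 + 83) = -6*(-59) = 354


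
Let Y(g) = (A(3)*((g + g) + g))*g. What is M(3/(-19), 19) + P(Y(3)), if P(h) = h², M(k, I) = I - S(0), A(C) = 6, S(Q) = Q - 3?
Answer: 26266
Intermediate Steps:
S(Q) = -3 + Q
Y(g) = 18*g² (Y(g) = (6*((g + g) + g))*g = (6*(2*g + g))*g = (6*(3*g))*g = (18*g)*g = 18*g²)
M(k, I) = 3 + I (M(k, I) = I - (-3 + 0) = I - 1*(-3) = I + 3 = 3 + I)
M(3/(-19), 19) + P(Y(3)) = (3 + 19) + (18*3²)² = 22 + (18*9)² = 22 + 162² = 22 + 26244 = 26266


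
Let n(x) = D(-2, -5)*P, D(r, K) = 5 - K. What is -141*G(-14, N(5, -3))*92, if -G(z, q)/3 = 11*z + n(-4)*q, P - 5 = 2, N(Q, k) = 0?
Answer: -5993064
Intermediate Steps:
P = 7 (P = 5 + 2 = 7)
n(x) = 70 (n(x) = (5 - 1*(-5))*7 = (5 + 5)*7 = 10*7 = 70)
G(z, q) = -210*q - 33*z (G(z, q) = -3*(11*z + 70*q) = -210*q - 33*z)
-141*G(-14, N(5, -3))*92 = -141*(-210*0 - 33*(-14))*92 = -141*(0 + 462)*92 = -141*462*92 = -65142*92 = -5993064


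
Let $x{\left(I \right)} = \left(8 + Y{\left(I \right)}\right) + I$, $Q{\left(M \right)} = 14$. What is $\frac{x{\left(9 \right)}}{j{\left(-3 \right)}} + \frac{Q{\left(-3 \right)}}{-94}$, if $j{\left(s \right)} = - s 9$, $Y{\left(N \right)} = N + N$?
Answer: $\frac{1456}{1269} \approx 1.1474$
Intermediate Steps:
$Y{\left(N \right)} = 2 N$
$j{\left(s \right)} = - 9 s$
$x{\left(I \right)} = 8 + 3 I$ ($x{\left(I \right)} = \left(8 + 2 I\right) + I = 8 + 3 I$)
$\frac{x{\left(9 \right)}}{j{\left(-3 \right)}} + \frac{Q{\left(-3 \right)}}{-94} = \frac{8 + 3 \cdot 9}{\left(-9\right) \left(-3\right)} + \frac{14}{-94} = \frac{8 + 27}{27} + 14 \left(- \frac{1}{94}\right) = 35 \cdot \frac{1}{27} - \frac{7}{47} = \frac{35}{27} - \frac{7}{47} = \frac{1456}{1269}$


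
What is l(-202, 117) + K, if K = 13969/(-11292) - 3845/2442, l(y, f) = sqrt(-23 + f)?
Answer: -12921673/4595844 + sqrt(94) ≈ 6.8838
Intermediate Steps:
K = -12921673/4595844 (K = 13969*(-1/11292) - 3845*1/2442 = -13969/11292 - 3845/2442 = -12921673/4595844 ≈ -2.8116)
l(-202, 117) + K = sqrt(-23 + 117) - 12921673/4595844 = sqrt(94) - 12921673/4595844 = -12921673/4595844 + sqrt(94)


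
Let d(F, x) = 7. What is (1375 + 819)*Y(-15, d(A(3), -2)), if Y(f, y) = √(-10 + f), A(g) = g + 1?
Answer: 10970*I ≈ 10970.0*I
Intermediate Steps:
A(g) = 1 + g
(1375 + 819)*Y(-15, d(A(3), -2)) = (1375 + 819)*√(-10 - 15) = 2194*√(-25) = 2194*(5*I) = 10970*I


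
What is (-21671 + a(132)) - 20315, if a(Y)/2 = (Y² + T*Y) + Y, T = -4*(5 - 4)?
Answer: -7930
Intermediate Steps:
T = -4 (T = -4*1 = -4)
a(Y) = -6*Y + 2*Y² (a(Y) = 2*((Y² - 4*Y) + Y) = 2*(Y² - 3*Y) = -6*Y + 2*Y²)
(-21671 + a(132)) - 20315 = (-21671 + 2*132*(-3 + 132)) - 20315 = (-21671 + 2*132*129) - 20315 = (-21671 + 34056) - 20315 = 12385 - 20315 = -7930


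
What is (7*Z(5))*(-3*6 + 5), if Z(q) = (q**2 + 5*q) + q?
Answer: -5005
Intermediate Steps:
Z(q) = q**2 + 6*q
(7*Z(5))*(-3*6 + 5) = (7*(5*(6 + 5)))*(-3*6 + 5) = (7*(5*11))*(-18 + 5) = (7*55)*(-13) = 385*(-13) = -5005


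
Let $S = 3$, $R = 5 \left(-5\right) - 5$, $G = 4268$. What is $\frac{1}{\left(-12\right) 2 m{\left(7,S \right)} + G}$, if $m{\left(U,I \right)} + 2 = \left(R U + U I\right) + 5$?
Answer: $\frac{1}{8732} \approx 0.00011452$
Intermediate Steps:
$R = -30$ ($R = -25 - 5 = -30$)
$m{\left(U,I \right)} = 3 - 30 U + I U$ ($m{\left(U,I \right)} = -2 + \left(\left(- 30 U + U I\right) + 5\right) = -2 + \left(\left(- 30 U + I U\right) + 5\right) = -2 + \left(5 - 30 U + I U\right) = 3 - 30 U + I U$)
$\frac{1}{\left(-12\right) 2 m{\left(7,S \right)} + G} = \frac{1}{\left(-12\right) 2 \left(3 - 210 + 3 \cdot 7\right) + 4268} = \frac{1}{- 24 \left(3 - 210 + 21\right) + 4268} = \frac{1}{\left(-24\right) \left(-186\right) + 4268} = \frac{1}{4464 + 4268} = \frac{1}{8732}$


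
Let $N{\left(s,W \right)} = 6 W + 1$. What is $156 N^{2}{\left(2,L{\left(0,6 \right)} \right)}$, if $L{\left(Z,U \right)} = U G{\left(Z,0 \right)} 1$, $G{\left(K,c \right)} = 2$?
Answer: $831324$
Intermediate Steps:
$L{\left(Z,U \right)} = 2 U$ ($L{\left(Z,U \right)} = U 2 \cdot 1 = 2 U 1 = 2 U$)
$N{\left(s,W \right)} = 1 + 6 W$
$156 N^{2}{\left(2,L{\left(0,6 \right)} \right)} = 156 \left(1 + 6 \cdot 2 \cdot 6\right)^{2} = 156 \left(1 + 6 \cdot 12\right)^{2} = 156 \left(1 + 72\right)^{2} = 156 \cdot 73^{2} = 156 \cdot 5329 = 831324$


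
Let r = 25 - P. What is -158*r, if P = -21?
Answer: -7268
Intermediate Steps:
r = 46 (r = 25 - 1*(-21) = 25 + 21 = 46)
-158*r = -158*46 = -7268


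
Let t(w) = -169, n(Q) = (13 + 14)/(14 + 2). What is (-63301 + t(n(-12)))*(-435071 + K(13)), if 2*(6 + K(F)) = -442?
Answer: 27628364060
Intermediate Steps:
n(Q) = 27/16
K(F) = -227 (K(F) = -6 + (½)*(-442) = -6 - 221 = -227)
(-63301 + t(n(-12)))*(-435071 + K(13)) = (-63301 - 169)*(-435071 - 227) = -63470*(-435298) = 27628364060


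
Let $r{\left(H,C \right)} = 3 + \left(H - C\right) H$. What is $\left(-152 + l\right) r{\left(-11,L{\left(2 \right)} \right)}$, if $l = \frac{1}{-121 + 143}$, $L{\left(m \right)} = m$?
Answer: $- \frac{244039}{11} \approx -22185.0$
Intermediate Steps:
$r{\left(H,C \right)} = 3 + H \left(H - C\right)$
$l = \frac{1}{22} \approx 0.045455$
$\left(-152 + l\right) r{\left(-11,L{\left(2 \right)} \right)} = \left(-152 + \frac{1}{22}\right) \left(3 + \left(-11\right)^{2} - 2 \left(-11\right)\right) = - \frac{3343 \left(3 + 121 + 22\right)}{22} = \left(- \frac{3343}{22}\right) 146 = - \frac{244039}{11}$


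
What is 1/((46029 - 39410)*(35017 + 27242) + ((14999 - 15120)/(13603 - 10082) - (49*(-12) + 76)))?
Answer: 3521/1450978864872 ≈ 2.4266e-9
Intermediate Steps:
1/((46029 - 39410)*(35017 + 27242) + ((14999 - 15120)/(13603 - 10082) - (49*(-12) + 76))) = 1/(6619*62259 + (-121/3521 - (-588 + 76))) = 1/(412092321 + (-121*1/3521 - 1*(-512))) = 1/(412092321 + (-121/3521 + 512)) = 1/(412092321 + 1802631/3521) = 1/(1450978864872/3521) = 3521/1450978864872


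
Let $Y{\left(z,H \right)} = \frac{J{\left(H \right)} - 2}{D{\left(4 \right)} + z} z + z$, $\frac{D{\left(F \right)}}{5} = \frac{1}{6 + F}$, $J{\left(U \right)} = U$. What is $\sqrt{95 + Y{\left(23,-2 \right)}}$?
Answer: $\frac{\sqrt{252014}}{47} \approx 10.681$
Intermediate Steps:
$D{\left(F \right)} = \frac{5}{6 + F}$
$Y{\left(z,H \right)} = z + \frac{z \left(-2 + H\right)}{\frac{1}{2} + z}$ ($Y{\left(z,H \right)} = \frac{H - 2}{\frac{5}{6 + 4} + z} z + z = \frac{-2 + H}{\frac{5}{10} + z} z + z = \frac{-2 + H}{5 \cdot \frac{1}{10} + z} z + z = \frac{-2 + H}{\frac{1}{2} + z} z + z = \frac{z \left(-2 + H\right)}{\frac{1}{2} + z} + z = z + \frac{z \left(-2 + H\right)}{\frac{1}{2} + z}$)
$\sqrt{95 + Y{\left(23,-2 \right)}} = \sqrt{95 + \frac{23 \left(-3 + 2 \left(-2\right) + 2 \cdot 23\right)}{1 + 2 \cdot 23}} = \sqrt{95 + \frac{23 \left(-3 - 4 + 46\right)}{1 + 46}} = \sqrt{95 + 23 \cdot \frac{1}{47} \cdot 39} = \sqrt{95 + \frac{897}{47}} = \sqrt{\frac{5362}{47}} = \frac{\sqrt{252014}}{47}$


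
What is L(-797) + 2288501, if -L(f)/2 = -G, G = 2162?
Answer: 2292825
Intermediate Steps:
L(f) = 4324 (L(f) = -(-2)*2162 = -2*(-2162) = 4324)
L(-797) + 2288501 = 4324 + 2288501 = 2292825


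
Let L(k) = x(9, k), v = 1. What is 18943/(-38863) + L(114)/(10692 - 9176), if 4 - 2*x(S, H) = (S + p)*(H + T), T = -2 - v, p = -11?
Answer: -24326069/58916308 ≈ -0.41289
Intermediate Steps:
T = -3 (T = -2 - 1*1 = -2 - 1 = -3)
x(S, H) = 2 - (-11 + S)*(-3 + H)/2 (x(S, H) = 2 - (S - 11)*(H - 3)/2 = 2 - (-11 + S)*(-3 + H)/2)
L(k) = -1 + k (L(k) = -29/2 + (3/2)*9 + 11*k/2 - ½*k*9 = -29/2 + 27/2 + 11*k/2 - 9*k/2 = -1 + k)
18943/(-38863) + L(114)/(10692 - 9176) = 18943/(-38863) + (-1 + 114)/(10692 - 9176) = 18943*(-1/38863) + 113/1516 = -18943/38863 + 113*(1/1516) = -18943/38863 + 113/1516 = -24326069/58916308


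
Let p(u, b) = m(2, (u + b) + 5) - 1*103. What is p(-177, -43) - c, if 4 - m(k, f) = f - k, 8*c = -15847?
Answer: 16791/8 ≈ 2098.9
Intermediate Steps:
c = -15847/8 (c = (⅛)*(-15847) = -15847/8 ≈ -1980.9)
m(k, f) = 4 + k - f (m(k, f) = 4 - (f - k) = 4 + (k - f) = 4 + k - f)
p(u, b) = -102 - b - u (p(u, b) = (4 + 2 - ((u + b) + 5)) - 1*103 = (4 + 2 - ((b + u) + 5)) - 103 = (4 + 2 - (5 + b + u)) - 103 = (4 + 2 + (-5 - b - u)) - 103 = (1 - b - u) - 103 = -102 - b - u)
p(-177, -43) - c = (-102 - 1*(-43) - 1*(-177)) - 1*(-15847/8) = (-102 + 43 + 177) + 15847/8 = 118 + 15847/8 = 16791/8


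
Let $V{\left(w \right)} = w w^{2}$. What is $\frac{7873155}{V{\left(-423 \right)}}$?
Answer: $- \frac{874795}{8409663} \approx -0.10402$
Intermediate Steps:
$V{\left(w \right)} = w^{3}$
$\frac{7873155}{V{\left(-423 \right)}} = \frac{7873155}{\left(-423\right)^{3}} = \frac{7873155}{-75686967} = 7873155 \left(- \frac{1}{75686967}\right) = - \frac{874795}{8409663}$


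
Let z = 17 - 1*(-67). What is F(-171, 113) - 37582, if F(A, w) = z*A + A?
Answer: -52117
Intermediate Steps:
z = 84 (z = 17 + 67 = 84)
F(A, w) = 85*A (F(A, w) = 84*A + A = 85*A)
F(-171, 113) - 37582 = 85*(-171) - 37582 = -14535 - 37582 = -52117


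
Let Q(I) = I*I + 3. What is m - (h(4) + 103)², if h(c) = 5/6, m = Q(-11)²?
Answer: 165407/36 ≈ 4594.6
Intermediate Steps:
Q(I) = 3 + I² (Q(I) = I² + 3 = 3 + I²)
m = 15376 (m = (3 + (-11)²)² = (3 + 121)² = 124² = 15376)
h(c) = ⅚ (h(c) = 5*(⅙) = ⅚)
m - (h(4) + 103)² = 15376 - (⅚ + 103)² = 15376 - (623/6)² = 15376 - 1*388129/36 = 15376 - 388129/36 = 165407/36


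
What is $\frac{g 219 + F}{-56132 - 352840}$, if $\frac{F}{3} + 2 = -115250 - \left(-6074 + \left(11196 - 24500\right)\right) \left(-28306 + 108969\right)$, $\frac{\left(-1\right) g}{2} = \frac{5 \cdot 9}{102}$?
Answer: $- \frac{26570529059}{2317508} \approx -11465.0$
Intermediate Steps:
$g = - \frac{15}{17}$ ($g = - 2 \frac{5 \cdot 9}{102} = - 2 \cdot 45 \cdot \frac{1}{102} = \left(-2\right) \frac{15}{34} = - \frac{15}{17} \approx -0.88235$)
$F = 4688917086$ ($F = -6 + 3 \left(-115250 - \left(-6074 + \left(11196 - 24500\right)\right) \left(-28306 + 108969\right)\right) = -6 + 3 \left(-115250 - \left(-6074 - 13304\right) 80663\right) = -6 + 3 \left(-115250 - \left(-19378\right) 80663\right) = -6 + 3 \left(-115250 - -1563087614\right) = -6 + 3 \left(-115250 + 1563087614\right) = -6 + 3 \cdot 1562972364 = -6 + 4688917092 = 4688917086$)
$\frac{g 219 + F}{-56132 - 352840} = \frac{\left(- \frac{15}{17}\right) 219 + 4688917086}{-56132 - 352840} = \frac{- \frac{3285}{17} + 4688917086}{-408972} = \frac{79711587177}{17} \left(- \frac{1}{408972}\right) = - \frac{26570529059}{2317508}$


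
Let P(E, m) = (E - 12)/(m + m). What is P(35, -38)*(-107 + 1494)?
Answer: -1679/4 ≈ -419.75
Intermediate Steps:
P(E, m) = (-12 + E)/(2*m) (P(E, m) = (-12 + E)/((2*m)) = (-12 + E)*(1/(2*m)) = (-12 + E)/(2*m))
P(35, -38)*(-107 + 1494) = ((½)*(-12 + 35)/(-38))*(-107 + 1494) = ((½)*(-1/38)*23)*1387 = -23/76*1387 = -1679/4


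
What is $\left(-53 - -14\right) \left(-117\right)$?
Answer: $4563$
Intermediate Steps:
$\left(-53 - -14\right) \left(-117\right) = \left(-53 + 14\right) \left(-117\right) = \left(-39\right) \left(-117\right) = 4563$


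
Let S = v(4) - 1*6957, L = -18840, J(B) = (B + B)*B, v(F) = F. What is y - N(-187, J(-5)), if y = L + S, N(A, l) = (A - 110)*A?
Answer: -81332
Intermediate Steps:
J(B) = 2*B² (J(B) = (2*B)*B = 2*B²)
N(A, l) = A*(-110 + A) (N(A, l) = (-110 + A)*A = A*(-110 + A))
S = -6953 (S = 4 - 1*6957 = 4 - 6957 = -6953)
y = -25793 (y = -18840 - 6953 = -25793)
y - N(-187, J(-5)) = -25793 - (-187)*(-110 - 187) = -25793 - (-187)*(-297) = -25793 - 1*55539 = -25793 - 55539 = -81332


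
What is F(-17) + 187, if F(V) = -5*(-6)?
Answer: 217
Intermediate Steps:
F(V) = 30
F(-17) + 187 = 30 + 187 = 217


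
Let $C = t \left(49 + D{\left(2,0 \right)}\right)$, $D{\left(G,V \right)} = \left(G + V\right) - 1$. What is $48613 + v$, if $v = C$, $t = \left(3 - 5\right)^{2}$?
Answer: $48813$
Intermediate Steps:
$D{\left(G,V \right)} = -1 + G + V$
$t = 4$ ($t = \left(-2\right)^{2} = 4$)
$C = 200$ ($C = 4 \left(49 + \left(-1 + 2 + 0\right)\right) = 4 \left(49 + 1\right) = 4 \cdot 50 = 200$)
$v = 200$
$48613 + v = 48613 + 200 = 48813$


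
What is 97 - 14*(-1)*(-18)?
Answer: -155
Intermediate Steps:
97 - 14*(-1)*(-18) = 97 + 14*(-18) = 97 - 252 = -155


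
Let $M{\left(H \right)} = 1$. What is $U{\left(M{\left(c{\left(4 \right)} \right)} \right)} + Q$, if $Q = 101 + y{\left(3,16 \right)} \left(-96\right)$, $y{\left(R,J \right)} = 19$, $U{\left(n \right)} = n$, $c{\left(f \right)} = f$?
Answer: $-1722$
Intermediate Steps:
$Q = -1723$ ($Q = 101 + 19 \left(-96\right) = 101 - 1824 = -1723$)
$U{\left(M{\left(c{\left(4 \right)} \right)} \right)} + Q = 1 - 1723 = -1722$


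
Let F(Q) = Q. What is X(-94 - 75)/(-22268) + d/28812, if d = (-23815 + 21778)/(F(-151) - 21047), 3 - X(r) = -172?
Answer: -1271869951/161908712952 ≈ -0.0078555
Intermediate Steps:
X(r) = 175 (X(r) = 3 - 1*(-172) = 3 + 172 = 175)
d = 679/7066 (d = (-23815 + 21778)/(-151 - 21047) = -2037/(-21198) = -2037*(-1/21198) = 679/7066 ≈ 0.096094)
X(-94 - 75)/(-22268) + d/28812 = 175/(-22268) + (679/7066)/28812 = 175*(-1/22268) + (679/7066)*(1/28812) = -175/22268 + 97/29083656 = -1271869951/161908712952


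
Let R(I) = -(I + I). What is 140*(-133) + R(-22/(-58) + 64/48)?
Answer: -1620238/87 ≈ -18623.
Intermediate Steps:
R(I) = -2*I
140*(-133) + R(-22/(-58) + 64/48) = 140*(-133) - 2*(-22/(-58) + 64/48) = -18620 - 2*(-22*(-1/58) + 64*(1/48)) = -18620 - 2*(11/29 + 4/3) = -18620 - 2*149/87 = -18620 - 298/87 = -1620238/87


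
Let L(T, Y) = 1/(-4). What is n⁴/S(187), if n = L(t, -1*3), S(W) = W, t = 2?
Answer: 1/47872 ≈ 2.0889e-5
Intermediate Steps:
L(T, Y) = -¼
n = -¼ ≈ -0.25000
n⁴/S(187) = (-¼)⁴/187 = (1/256)*(1/187) = 1/47872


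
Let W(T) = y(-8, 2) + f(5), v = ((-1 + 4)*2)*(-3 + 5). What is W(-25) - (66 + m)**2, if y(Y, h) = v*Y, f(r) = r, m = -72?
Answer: -127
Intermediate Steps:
v = 12 (v = (3*2)*2 = 6*2 = 12)
y(Y, h) = 12*Y
W(T) = -91 (W(T) = 12*(-8) + 5 = -96 + 5 = -91)
W(-25) - (66 + m)**2 = -91 - (66 - 72)**2 = -91 - 1*(-6)**2 = -91 - 1*36 = -91 - 36 = -127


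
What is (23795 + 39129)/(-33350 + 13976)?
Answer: -31462/9687 ≈ -3.2479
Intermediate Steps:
(23795 + 39129)/(-33350 + 13976) = 62924/(-19374) = 62924*(-1/19374) = -31462/9687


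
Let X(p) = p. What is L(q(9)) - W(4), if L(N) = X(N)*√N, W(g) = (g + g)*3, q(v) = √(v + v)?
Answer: -24 + 3*2^(¾)*√3 ≈ -15.261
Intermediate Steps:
q(v) = √2*√v (q(v) = √(2*v) = √2*√v)
W(g) = 6*g (W(g) = (2*g)*3 = 6*g)
L(N) = N^(3/2) (L(N) = N*√N = N^(3/2))
L(q(9)) - W(4) = (√2*√9)^(3/2) - 6*4 = (√2*3)^(3/2) - 1*24 = (3*√2)^(3/2) - 24 = 3*2^(¾)*√3 - 24 = -24 + 3*2^(¾)*√3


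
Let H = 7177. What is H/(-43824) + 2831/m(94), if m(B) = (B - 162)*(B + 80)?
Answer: -8707667/21605232 ≈ -0.40304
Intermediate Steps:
m(B) = (-162 + B)*(80 + B)
H/(-43824) + 2831/m(94) = 7177/(-43824) + 2831/(-12960 + 94² - 82*94) = 7177*(-1/43824) + 2831/(-12960 + 8836 - 7708) = -7177/43824 + 2831/(-11832) = -7177/43824 + 2831*(-1/11832) = -7177/43824 - 2831/11832 = -8707667/21605232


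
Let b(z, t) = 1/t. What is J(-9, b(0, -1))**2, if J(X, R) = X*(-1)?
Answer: 81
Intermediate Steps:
J(X, R) = -X
J(-9, b(0, -1))**2 = (-1*(-9))**2 = 9**2 = 81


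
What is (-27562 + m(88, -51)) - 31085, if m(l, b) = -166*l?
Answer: -73255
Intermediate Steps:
(-27562 + m(88, -51)) - 31085 = (-27562 - 166*88) - 31085 = (-27562 - 14608) - 31085 = -42170 - 31085 = -73255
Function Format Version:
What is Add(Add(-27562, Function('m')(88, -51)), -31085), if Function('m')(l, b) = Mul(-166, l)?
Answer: -73255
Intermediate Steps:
Add(Add(-27562, Function('m')(88, -51)), -31085) = Add(Add(-27562, Mul(-166, 88)), -31085) = Add(Add(-27562, -14608), -31085) = Add(-42170, -31085) = -73255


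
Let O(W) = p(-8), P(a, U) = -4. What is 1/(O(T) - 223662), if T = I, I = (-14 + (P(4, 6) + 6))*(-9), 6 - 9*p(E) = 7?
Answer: -9/2012959 ≈ -4.4710e-6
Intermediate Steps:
p(E) = -⅑ (p(E) = ⅔ - ⅑*7 = ⅔ - 7/9 = -⅑)
I = 108 (I = (-14 + (-4 + 6))*(-9) = (-14 + 2)*(-9) = -12*(-9) = 108)
T = 108
O(W) = -⅑
1/(O(T) - 223662) = 1/(-⅑ - 223662) = 1/(-2012959/9) = -9/2012959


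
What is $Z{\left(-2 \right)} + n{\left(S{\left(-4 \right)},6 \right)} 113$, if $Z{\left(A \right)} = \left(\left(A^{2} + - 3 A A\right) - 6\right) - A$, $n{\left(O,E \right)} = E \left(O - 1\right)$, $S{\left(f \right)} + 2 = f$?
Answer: $-4758$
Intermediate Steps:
$S{\left(f \right)} = -2 + f$
$n{\left(O,E \right)} = E \left(-1 + O\right)$
$Z{\left(A \right)} = -6 - A - 2 A^{2}$ ($Z{\left(A \right)} = \left(\left(A^{2} - 3 A^{2}\right) - 6\right) - A = \left(- 2 A^{2} - 6\right) - A = \left(-6 - 2 A^{2}\right) - A = -6 - A - 2 A^{2}$)
$Z{\left(-2 \right)} + n{\left(S{\left(-4 \right)},6 \right)} 113 = \left(-6 - -2 - 2 \left(-2\right)^{2}\right) + 6 \left(-1 - 6\right) 113 = \left(-6 + 2 - 8\right) + 6 \left(-1 - 6\right) 113 = \left(-6 + 2 - 8\right) + 6 \left(-7\right) 113 = -12 - 4746 = -4758$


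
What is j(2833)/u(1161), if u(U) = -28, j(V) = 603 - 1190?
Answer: 587/28 ≈ 20.964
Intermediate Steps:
j(V) = -587
j(2833)/u(1161) = -587/(-28) = -587*(-1/28) = 587/28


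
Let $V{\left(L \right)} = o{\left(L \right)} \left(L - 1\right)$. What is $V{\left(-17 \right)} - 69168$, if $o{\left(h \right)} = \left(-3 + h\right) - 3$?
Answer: $-68754$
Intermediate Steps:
$o{\left(h \right)} = -6 + h$
$V{\left(L \right)} = \left(-1 + L\right) \left(-6 + L\right)$ ($V{\left(L \right)} = \left(-6 + L\right) \left(L - 1\right) = \left(-6 + L\right) \left(-1 + L\right) = \left(-1 + L\right) \left(-6 + L\right)$)
$V{\left(-17 \right)} - 69168 = \left(-1 - 17\right) \left(-6 - 17\right) - 69168 = \left(-18\right) \left(-23\right) - 69168 = 414 - 69168 = -68754$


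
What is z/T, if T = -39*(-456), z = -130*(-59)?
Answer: 295/684 ≈ 0.43129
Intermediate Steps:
z = 7670
T = 17784
z/T = 7670/17784 = 7670*(1/17784) = 295/684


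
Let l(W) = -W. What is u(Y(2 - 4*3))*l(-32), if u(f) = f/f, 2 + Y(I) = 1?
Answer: 32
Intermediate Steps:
Y(I) = -1 (Y(I) = -2 + 1 = -1)
u(f) = 1
u(Y(2 - 4*3))*l(-32) = 1*(-1*(-32)) = 1*32 = 32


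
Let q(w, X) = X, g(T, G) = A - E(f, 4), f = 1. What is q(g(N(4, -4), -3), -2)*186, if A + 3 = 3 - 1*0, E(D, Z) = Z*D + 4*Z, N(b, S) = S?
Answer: -372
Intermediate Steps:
E(D, Z) = 4*Z + D*Z (E(D, Z) = D*Z + 4*Z = 4*Z + D*Z)
A = 0 (A = -3 + (3 - 1*0) = -3 + (3 + 0) = -3 + 3 = 0)
g(T, G) = -20 (g(T, G) = 0 - 4*(4 + 1) = 0 - 4*5 = 0 - 1*20 = 0 - 20 = -20)
q(g(N(4, -4), -3), -2)*186 = -2*186 = -372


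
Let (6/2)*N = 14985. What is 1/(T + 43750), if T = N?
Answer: 1/48745 ≈ 2.0515e-5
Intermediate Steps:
N = 4995 (N = (⅓)*14985 = 4995)
T = 4995
1/(T + 43750) = 1/(4995 + 43750) = 1/48745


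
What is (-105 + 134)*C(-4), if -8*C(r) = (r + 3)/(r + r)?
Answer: -29/64 ≈ -0.45313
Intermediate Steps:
C(r) = -(3 + r)/(16*r) (C(r) = -(r + 3)/(8*(r + r)) = -(3 + r)/(8*(2*r)) = -(3 + r)*1/(2*r)/8 = -(3 + r)/(16*r))
(-105 + 134)*C(-4) = (-105 + 134)*((1/16)*(-3 - 1*(-4))/(-4)) = 29*((1/16)*(-¼)*(-3 + 4)) = 29*((1/16)*(-¼)*1) = 29*(-1/64) = -29/64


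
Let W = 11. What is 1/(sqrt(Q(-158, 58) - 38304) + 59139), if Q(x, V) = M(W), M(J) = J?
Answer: 59139/3497459614 - I*sqrt(38293)/3497459614 ≈ 1.6909e-5 - 5.5951e-8*I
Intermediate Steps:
Q(x, V) = 11
1/(sqrt(Q(-158, 58) - 38304) + 59139) = 1/(sqrt(11 - 38304) + 59139) = 1/(sqrt(-38293) + 59139) = 1/(I*sqrt(38293) + 59139) = 1/(59139 + I*sqrt(38293))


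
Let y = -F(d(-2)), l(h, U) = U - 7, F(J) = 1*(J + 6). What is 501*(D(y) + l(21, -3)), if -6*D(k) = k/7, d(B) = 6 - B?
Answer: -4843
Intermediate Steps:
F(J) = 6 + J (F(J) = 1*(6 + J) = 6 + J)
l(h, U) = -7 + U
y = -14 (y = -(6 + (6 - 1*(-2))) = -(6 + (6 + 2)) = -(6 + 8) = -1*14 = -14)
D(k) = -k/42 (D(k) = -k/(6*7) = -k/42)
501*(D(y) + l(21, -3)) = 501*(-1/42*(-14) + (-7 - 3)) = 501*(1/3 - 10) = 501*(-29/3) = -4843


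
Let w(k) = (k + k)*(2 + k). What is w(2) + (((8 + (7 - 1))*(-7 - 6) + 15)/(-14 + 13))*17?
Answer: 2855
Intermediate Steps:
w(k) = 2*k*(2 + k) (w(k) = (2*k)*(2 + k) = 2*k*(2 + k))
w(2) + (((8 + (7 - 1))*(-7 - 6) + 15)/(-14 + 13))*17 = 2*2*(2 + 2) + (((8 + (7 - 1))*(-7 - 6) + 15)/(-14 + 13))*17 = 2*2*4 + (((8 + 6)*(-13) + 15)/(-1))*17 = 16 + ((14*(-13) + 15)*(-1))*17 = 16 + ((-182 + 15)*(-1))*17 = 16 - 167*(-1)*17 = 16 + 167*17 = 16 + 2839 = 2855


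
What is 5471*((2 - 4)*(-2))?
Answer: 21884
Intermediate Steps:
5471*((2 - 4)*(-2)) = 5471*(-2*(-2)) = 5471*4 = 21884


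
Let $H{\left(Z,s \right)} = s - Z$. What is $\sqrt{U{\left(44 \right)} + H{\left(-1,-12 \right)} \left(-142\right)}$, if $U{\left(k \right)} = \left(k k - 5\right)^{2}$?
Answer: $\sqrt{3730323} \approx 1931.4$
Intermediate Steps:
$U{\left(k \right)} = \left(-5 + k^{2}\right)^{2}$ ($U{\left(k \right)} = \left(k^{2} - 5\right)^{2} = \left(-5 + k^{2}\right)^{2}$)
$\sqrt{U{\left(44 \right)} + H{\left(-1,-12 \right)} \left(-142\right)} = \sqrt{\left(-5 + 44^{2}\right)^{2} + \left(-12 - -1\right) \left(-142\right)} = \sqrt{\left(-5 + 1936\right)^{2} + \left(-12 + 1\right) \left(-142\right)} = \sqrt{1931^{2} - -1562} = \sqrt{3728761 + 1562} = \sqrt{3730323}$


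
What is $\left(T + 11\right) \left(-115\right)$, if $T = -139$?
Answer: $14720$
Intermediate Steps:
$\left(T + 11\right) \left(-115\right) = \left(-139 + 11\right) \left(-115\right) = \left(-128\right) \left(-115\right) = 14720$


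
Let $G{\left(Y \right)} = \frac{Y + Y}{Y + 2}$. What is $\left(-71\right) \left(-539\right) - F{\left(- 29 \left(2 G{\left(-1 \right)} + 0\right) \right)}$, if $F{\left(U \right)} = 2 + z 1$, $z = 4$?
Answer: $38263$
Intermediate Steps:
$G{\left(Y \right)} = \frac{2 Y}{2 + Y}$
$F{\left(U \right)} = 6$ ($F{\left(U \right)} = 2 + 4 \cdot 1 = 2 + 4 = 6$)
$\left(-71\right) \left(-539\right) - F{\left(- 29 \left(2 G{\left(-1 \right)} + 0\right) \right)} = \left(-71\right) \left(-539\right) - 6 = 38269 - 6 = 38263$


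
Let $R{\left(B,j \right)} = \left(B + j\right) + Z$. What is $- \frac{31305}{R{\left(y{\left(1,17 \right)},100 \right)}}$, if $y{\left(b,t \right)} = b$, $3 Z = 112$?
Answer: $- \frac{18783}{83} \approx -226.3$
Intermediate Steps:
$Z = \frac{112}{3}$ ($Z = \frac{1}{3} \cdot 112 = \frac{112}{3} \approx 37.333$)
$R{\left(B,j \right)} = \frac{112}{3} + B + j$ ($R{\left(B,j \right)} = \left(B + j\right) + \frac{112}{3} = \frac{112}{3} + B + j$)
$- \frac{31305}{R{\left(y{\left(1,17 \right)},100 \right)}} = - \frac{31305}{\frac{112}{3} + 1 + 100} = - \frac{31305}{\frac{415}{3}} = \left(-31305\right) \frac{3}{415} = - \frac{18783}{83}$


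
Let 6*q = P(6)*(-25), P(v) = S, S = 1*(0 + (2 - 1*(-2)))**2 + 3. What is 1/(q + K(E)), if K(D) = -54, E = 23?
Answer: -6/799 ≈ -0.0075094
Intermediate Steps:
S = 19 (S = 1*(0 + (2 + 2))**2 + 3 = 1*(0 + 4)**2 + 3 = 1*4**2 + 3 = 1*16 + 3 = 16 + 3 = 19)
P(v) = 19
q = -475/6 (q = (19*(-25))/6 = (1/6)*(-475) = -475/6 ≈ -79.167)
1/(q + K(E)) = 1/(-475/6 - 54) = 1/(-799/6) = -6/799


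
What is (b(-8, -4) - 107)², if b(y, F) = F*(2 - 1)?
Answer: 12321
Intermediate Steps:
b(y, F) = F (b(y, F) = F*1 = F)
(b(-8, -4) - 107)² = (-4 - 107)² = (-111)² = 12321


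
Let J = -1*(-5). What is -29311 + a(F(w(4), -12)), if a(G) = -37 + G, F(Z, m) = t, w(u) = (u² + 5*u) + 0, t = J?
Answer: -29343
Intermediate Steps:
J = 5
t = 5
w(u) = u² + 5*u
F(Z, m) = 5
-29311 + a(F(w(4), -12)) = -29311 + (-37 + 5) = -29311 - 32 = -29343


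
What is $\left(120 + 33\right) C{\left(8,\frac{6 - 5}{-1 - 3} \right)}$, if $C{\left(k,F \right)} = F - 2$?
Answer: $- \frac{1377}{4} \approx -344.25$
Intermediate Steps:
$C{\left(k,F \right)} = -2 + F$
$\left(120 + 33\right) C{\left(8,\frac{6 - 5}{-1 - 3} \right)} = \left(120 + 33\right) \left(-2 + \frac{6 - 5}{-1 - 3}\right) = 153 \left(-2 + 1 \frac{1}{-4}\right) = 153 \left(-2 + 1 \left(- \frac{1}{4}\right)\right) = 153 \left(-2 - \frac{1}{4}\right) = 153 \left(- \frac{9}{4}\right) = - \frac{1377}{4}$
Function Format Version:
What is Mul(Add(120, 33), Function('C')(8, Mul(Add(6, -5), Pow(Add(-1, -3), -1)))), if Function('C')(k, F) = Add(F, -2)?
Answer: Rational(-1377, 4) ≈ -344.25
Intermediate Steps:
Function('C')(k, F) = Add(-2, F)
Mul(Add(120, 33), Function('C')(8, Mul(Add(6, -5), Pow(Add(-1, -3), -1)))) = Mul(Add(120, 33), Add(-2, Mul(Add(6, -5), Pow(Add(-1, -3), -1)))) = Mul(153, Add(-2, Mul(1, Pow(-4, -1)))) = Mul(153, Add(-2, Mul(1, Rational(-1, 4)))) = Mul(153, Add(-2, Rational(-1, 4))) = Mul(153, Rational(-9, 4)) = Rational(-1377, 4)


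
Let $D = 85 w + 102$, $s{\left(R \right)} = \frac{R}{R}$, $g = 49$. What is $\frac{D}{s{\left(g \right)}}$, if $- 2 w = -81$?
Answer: $\frac{7089}{2} \approx 3544.5$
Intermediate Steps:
$w = \frac{81}{2}$ ($w = \left(- \frac{1}{2}\right) \left(-81\right) = \frac{81}{2} \approx 40.5$)
$s{\left(R \right)} = 1$
$D = \frac{7089}{2}$ ($D = 85 \cdot \frac{81}{2} + 102 = \frac{6885}{2} + 102 = \frac{7089}{2} \approx 3544.5$)
$\frac{D}{s{\left(g \right)}} = \frac{7089}{2 \cdot 1} = \frac{7089}{2} \cdot 1 = \frac{7089}{2}$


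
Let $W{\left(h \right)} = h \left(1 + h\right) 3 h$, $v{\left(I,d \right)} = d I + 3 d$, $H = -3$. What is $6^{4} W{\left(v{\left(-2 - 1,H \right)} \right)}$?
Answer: $0$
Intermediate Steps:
$v{\left(I,d \right)} = 3 d + I d$ ($v{\left(I,d \right)} = I d + 3 d = 3 d + I d$)
$W{\left(h \right)} = 3 h^{2} \left(1 + h\right)$ ($W{\left(h \right)} = 3 h \left(1 + h\right) h = 3 h^{2} \left(1 + h\right)$)
$6^{4} W{\left(v{\left(-2 - 1,H \right)} \right)} = 6^{4} \cdot 3 \left(- 3 \left(3 - 3\right)\right)^{2} \left(1 - 3 \left(3 - 3\right)\right) = 1296 \cdot 3 \left(- 3 \left(3 - 3\right)\right)^{2} \left(1 - 3 \left(3 - 3\right)\right) = 1296 \cdot 3 \left(\left(-3\right) 0\right)^{2} \left(1 - 0\right) = 1296 \cdot 3 \cdot 0^{2} \left(1 + 0\right) = 1296 \cdot 3 \cdot 0 \cdot 1 = 1296 \cdot 0 = 0$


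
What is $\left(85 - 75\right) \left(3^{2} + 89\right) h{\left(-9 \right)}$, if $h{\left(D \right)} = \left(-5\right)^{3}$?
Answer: $-122500$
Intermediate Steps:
$h{\left(D \right)} = -125$
$\left(85 - 75\right) \left(3^{2} + 89\right) h{\left(-9 \right)} = \left(85 - 75\right) \left(3^{2} + 89\right) \left(-125\right) = 10 \left(9 + 89\right) \left(-125\right) = 10 \cdot 98 \left(-125\right) = 980 \left(-125\right) = -122500$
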